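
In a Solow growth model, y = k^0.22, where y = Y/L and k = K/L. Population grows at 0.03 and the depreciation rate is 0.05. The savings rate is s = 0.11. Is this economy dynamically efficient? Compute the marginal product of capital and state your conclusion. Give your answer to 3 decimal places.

dynamically efficient; MPK ≈ 0.160

Break-even investment rate: n + δ = 0.03 + 0.05 = 0.08.
Steady-state k*: s·k^0.22 = 0.08·k gives k* = (0.11/0.08)^(1/0.78) ≈ 1.5042.
MPK = 0.22·1.5042^(-0.78) ≈ 0.1600.
MPK > n+δ = 0.08, so the economy is dynamically efficient (under-saving).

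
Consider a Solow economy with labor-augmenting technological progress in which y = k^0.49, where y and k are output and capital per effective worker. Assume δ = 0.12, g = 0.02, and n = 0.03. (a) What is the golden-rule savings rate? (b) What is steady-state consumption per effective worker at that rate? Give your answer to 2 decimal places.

(a) s_gold = 0.49; (b) c_gold ≈ 1.41

n + g + δ = 0.03 + 0.02 + 0.12 = 0.17.
For Cobb-Douglas, s_gold equals capital's share: s_gold = 0.49.
At the golden rule the marginal product of capital equals n+g+δ: 0.49·k^(0.49−1) = 0.17. Solving, k_gold = (0.49/0.17)^(1/0.51) ≈ 7.9701.
y_gold = 7.9701^0.49 ≈ 2.7651; c_gold = (1−0.49)·y_gold ≈ 1.4102.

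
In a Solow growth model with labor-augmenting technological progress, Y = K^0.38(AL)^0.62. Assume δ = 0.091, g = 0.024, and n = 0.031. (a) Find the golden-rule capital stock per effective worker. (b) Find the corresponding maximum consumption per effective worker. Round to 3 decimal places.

The effective depreciation rate is n + g + δ = 0.031 + 0.024 + 0.091 = 0.146.
Golden rule sets MPK = n+g+δ: 0.38·k^(0.38−1) = 0.146, so k_gold = (0.38/0.146)^(1/0.62) ≈ 4.6779.
y_gold = 4.6779^0.38 ≈ 1.7973; c_gold = y_gold − 0.146·k_gold ≈ 1.1143.

(a) k_gold ≈ 4.678; (b) c_gold ≈ 1.114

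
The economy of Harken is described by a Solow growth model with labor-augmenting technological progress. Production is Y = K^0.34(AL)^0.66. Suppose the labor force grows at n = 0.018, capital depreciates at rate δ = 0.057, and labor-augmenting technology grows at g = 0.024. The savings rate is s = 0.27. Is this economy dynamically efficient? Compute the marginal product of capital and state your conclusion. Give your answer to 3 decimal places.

The effective depreciation rate is n + g + δ = 0.018 + 0.024 + 0.057 = 0.099.
Steady-state k*: s·k^0.34 = 0.099·k gives k* = (0.27/0.099)^(1/0.66) ≈ 4.5729.
MPK = 0.34·4.5729^(-0.66) ≈ 0.1247.
MPK > n+g+δ = 0.099, so the economy is dynamically efficient (under-saving).

dynamically efficient; MPK ≈ 0.125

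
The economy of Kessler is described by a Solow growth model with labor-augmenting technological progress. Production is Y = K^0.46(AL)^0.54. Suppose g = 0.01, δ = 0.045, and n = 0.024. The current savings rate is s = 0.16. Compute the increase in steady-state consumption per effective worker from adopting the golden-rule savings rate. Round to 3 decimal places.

Δc ≈ 0.890

n + g + δ = 0.024 + 0.01 + 0.045 = 0.079.
Current steady state (s = 0.16): k* = (0.16/0.079)^(1/0.54) ≈ 3.6947, y* = 3.6947^0.46 ≈ 1.8243, c* = (1−0.16)·1.8243 ≈ 1.5324.
Golden rule sets MPK = n+g+δ: 0.46·k^(0.46−1) = 0.079, so k_gold = (0.46/0.079)^(1/0.54) ≈ 26.1161.
y_gold = 26.1161^0.46 ≈ 4.4852, c_gold = y_gold − 0.079·k_gold ≈ 2.4220.
Gain: Δc = 2.4220 − 1.5324 ≈ 0.8896.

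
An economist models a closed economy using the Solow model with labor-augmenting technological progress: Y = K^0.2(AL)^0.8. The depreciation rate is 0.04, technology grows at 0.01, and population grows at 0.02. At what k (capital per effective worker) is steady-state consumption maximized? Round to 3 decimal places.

k_gold ≈ 3.715

n + g + δ = 0.02 + 0.01 + 0.04 = 0.07.
Maximizing c = f(k) − (n+g+δ)·k gives f'(k) = n+g+δ, i.e. 0.2·k^(0.2−1) = 0.07, so k_gold = (0.2/0.07)^(1/0.8) ≈ 3.7146.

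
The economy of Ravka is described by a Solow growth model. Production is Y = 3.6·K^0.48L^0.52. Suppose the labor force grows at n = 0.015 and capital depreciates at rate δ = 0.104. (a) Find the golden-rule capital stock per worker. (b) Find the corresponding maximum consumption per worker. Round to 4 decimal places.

The effective depreciation rate is n + δ = 0.015 + 0.104 = 0.119.
At the golden rule the marginal product of capital equals n+δ: 0.48·3.6·k^(0.48−1) = 0.119. Solving, k_gold = (0.48·3.6/0.119)^(1/0.52) ≈ 171.6363.
y_gold = 3.6·171.6363^0.48 ≈ 42.5515; c_gold = y_gold − 0.119·k_gold ≈ 22.1268.

(a) k_gold ≈ 171.6363; (b) c_gold ≈ 22.1268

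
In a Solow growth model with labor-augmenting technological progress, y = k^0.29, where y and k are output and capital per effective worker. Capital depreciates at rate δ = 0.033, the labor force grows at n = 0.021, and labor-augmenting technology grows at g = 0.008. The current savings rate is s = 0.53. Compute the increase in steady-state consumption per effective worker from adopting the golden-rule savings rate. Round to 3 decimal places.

Δc ≈ 0.204

Break-even investment rate: n + g + δ = 0.021 + 0.008 + 0.033 = 0.062.
Current steady state (s = 0.53): k* = (0.53/0.062)^(1/0.71) ≈ 20.5359, y* = 20.5359^0.29 ≈ 2.4023, c* = (1−0.53)·2.4023 ≈ 1.1291.
Setting f'(k) = n+g+δ gives 0.29·k^(0.29−1) = 0.062, hence k_gold = (0.29/0.062)^(1/0.71) ≈ 8.7836.
y_gold = 8.7836^0.29 ≈ 1.8779, c_gold = y_gold − 0.062·k_gold ≈ 1.3333.
Gain: Δc = 1.3333 − 1.1291 ≈ 0.2042.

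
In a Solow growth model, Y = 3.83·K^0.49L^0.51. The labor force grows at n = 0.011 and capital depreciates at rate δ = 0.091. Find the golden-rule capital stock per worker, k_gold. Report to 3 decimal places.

Capital per worker breaks even when investment replaces (n + δ)·k; here n + δ = 0.102.
Setting f'(k) = n+δ gives 0.49·3.83·k^(0.49−1) = 0.102, hence k_gold = (0.49·3.83/0.102)^(1/0.51) ≈ 301.9879.

k_gold ≈ 301.988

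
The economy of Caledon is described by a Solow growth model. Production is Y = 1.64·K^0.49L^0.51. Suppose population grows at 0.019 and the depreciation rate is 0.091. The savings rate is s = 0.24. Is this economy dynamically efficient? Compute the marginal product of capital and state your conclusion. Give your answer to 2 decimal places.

dynamically efficient; MPK ≈ 0.22

n + δ = 0.019 + 0.091 = 0.11.
Steady-state k*: s·A·k^0.49 = 0.11·k gives k* = (0.24·1.64/0.11)^(1/0.51) ≈ 12.1790.
MPK = 0.49·1.64·12.1790^(-0.51) ≈ 0.2246.
MPK > n+δ = 0.11, so the economy is dynamically efficient (under-saving).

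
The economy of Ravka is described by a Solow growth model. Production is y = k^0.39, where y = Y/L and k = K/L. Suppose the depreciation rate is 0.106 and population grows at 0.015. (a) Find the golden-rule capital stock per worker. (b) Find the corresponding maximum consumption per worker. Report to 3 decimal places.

Capital per worker breaks even when investment replaces (n + δ)·k; here n + δ = 0.121.
Setting f'(k) = n+δ gives 0.39·k^(0.39−1) = 0.121, hence k_gold = (0.39/0.121)^(1/0.61) ≈ 6.8115.
y_gold = 6.8115^0.39 ≈ 2.1133; c_gold = y_gold − 0.121·k_gold ≈ 1.2891.

(a) k_gold ≈ 6.812; (b) c_gold ≈ 1.289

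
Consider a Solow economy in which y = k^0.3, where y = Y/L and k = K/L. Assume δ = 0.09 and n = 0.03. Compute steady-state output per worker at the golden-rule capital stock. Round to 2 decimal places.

y_gold ≈ 1.48

The effective depreciation rate is n + δ = 0.03 + 0.09 = 0.12.
Golden rule sets MPK = n+δ: 0.3·k^(0.3−1) = 0.12, so k_gold = (0.3/0.12)^(1/0.7) ≈ 3.7024.
Output: y_gold = k_gold^0.3 = 3.7024^0.3 ≈ 1.4810.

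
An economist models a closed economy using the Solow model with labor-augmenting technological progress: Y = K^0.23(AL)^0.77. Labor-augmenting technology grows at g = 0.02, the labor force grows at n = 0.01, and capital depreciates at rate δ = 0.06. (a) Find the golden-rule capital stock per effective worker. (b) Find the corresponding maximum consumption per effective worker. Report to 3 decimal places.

(a) k_gold ≈ 3.382; (b) c_gold ≈ 1.019

n + g + δ = 0.01 + 0.02 + 0.06 = 0.09.
Setting f'(k) = n+g+δ gives 0.23·k^(0.23−1) = 0.09, hence k_gold = (0.23/0.09)^(1/0.77) ≈ 3.3822.
y_gold = 3.3822^0.23 ≈ 1.3235; c_gold = y_gold − 0.09·k_gold ≈ 1.0191.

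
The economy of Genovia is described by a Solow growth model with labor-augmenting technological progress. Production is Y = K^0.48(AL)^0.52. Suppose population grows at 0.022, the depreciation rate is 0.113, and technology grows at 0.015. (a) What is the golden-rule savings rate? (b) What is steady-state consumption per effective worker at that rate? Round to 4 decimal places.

(a) s_gold = 0.4800; (b) c_gold ≈ 1.5216

Break-even investment rate: n + g + δ = 0.022 + 0.015 + 0.113 = 0.15.
For Cobb-Douglas, s_gold equals capital's share: s_gold = 0.48.
Maximizing c = f(k) − (n+g+δ)·k gives f'(k) = n+g+δ, i.e. 0.48·k^(0.48−1) = 0.15, so k_gold = (0.48/0.15)^(1/0.52) ≈ 9.3636.
y_gold = 9.3636^0.48 ≈ 2.9261; c_gold = (1−0.48)·y_gold ≈ 1.5216.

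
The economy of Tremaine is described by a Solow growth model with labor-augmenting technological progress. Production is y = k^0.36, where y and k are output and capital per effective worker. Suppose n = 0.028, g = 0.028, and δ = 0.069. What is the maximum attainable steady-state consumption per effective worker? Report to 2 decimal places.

c_gold ≈ 1.16

Capital per effective worker breaks even when investment replaces (n + g + δ)·k; here n + g + δ = 0.125.
Setting f'(k) = n+g+δ gives 0.36·k^(0.36−1) = 0.125, hence k_gold = (0.36/0.125)^(1/0.64) ≈ 5.2216.
y_gold = 5.2216^0.36 ≈ 1.8130.
c_gold = y_gold − (n+g+δ)·k_gold = 1.8130 − 0.125·5.2216 ≈ 1.1603.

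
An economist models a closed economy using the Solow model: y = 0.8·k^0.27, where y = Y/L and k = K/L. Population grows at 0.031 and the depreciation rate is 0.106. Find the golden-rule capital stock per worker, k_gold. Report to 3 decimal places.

k_gold ≈ 1.866

Capital per worker breaks even when investment replaces (n + δ)·k; here n + δ = 0.137.
Golden rule sets MPK = n+δ: 0.27·0.8·k^(0.27−1) = 0.137, so k_gold = (0.27·0.8/0.137)^(1/0.73) ≈ 1.8658.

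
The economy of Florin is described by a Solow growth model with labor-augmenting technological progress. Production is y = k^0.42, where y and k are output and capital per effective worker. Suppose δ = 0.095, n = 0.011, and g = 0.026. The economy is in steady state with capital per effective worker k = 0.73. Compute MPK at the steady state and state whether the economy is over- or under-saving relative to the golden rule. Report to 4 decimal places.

n + g + δ = 0.011 + 0.026 + 0.095 = 0.132.
MPK = 0.42·k^(0.42−1) = 0.42·0.73^(-0.58) ≈ 0.5041.
MPK > 0.132, so the economy is dynamically efficient (under-saving).

under-saving; MPK ≈ 0.5041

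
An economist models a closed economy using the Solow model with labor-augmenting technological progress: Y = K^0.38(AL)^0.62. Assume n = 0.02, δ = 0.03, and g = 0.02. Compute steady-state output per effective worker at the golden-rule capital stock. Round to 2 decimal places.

n + g + δ = 0.02 + 0.02 + 0.03 = 0.07.
At the golden rule the marginal product of capital equals n+g+δ: 0.38·k^(0.38−1) = 0.07. Solving, k_gold = (0.38/0.07)^(1/0.62) ≈ 15.3101.
Output: y_gold = k_gold^0.38 = 15.3101^0.38 ≈ 2.8203.

y_gold ≈ 2.82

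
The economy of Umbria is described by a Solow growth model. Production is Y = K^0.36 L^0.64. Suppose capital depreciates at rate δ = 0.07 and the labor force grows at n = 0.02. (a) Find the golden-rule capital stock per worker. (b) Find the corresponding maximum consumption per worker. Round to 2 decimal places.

(a) k_gold ≈ 8.72; (b) c_gold ≈ 1.40

n + δ = 0.02 + 0.07 = 0.09.
At the golden rule the marginal product of capital equals n+δ: 0.36·k^(0.36−1) = 0.09. Solving, k_gold = (0.36/0.09)^(1/0.64) ≈ 8.7241.
y_gold = 8.7241^0.36 ≈ 2.1810; c_gold = y_gold − 0.09·k_gold ≈ 1.3958.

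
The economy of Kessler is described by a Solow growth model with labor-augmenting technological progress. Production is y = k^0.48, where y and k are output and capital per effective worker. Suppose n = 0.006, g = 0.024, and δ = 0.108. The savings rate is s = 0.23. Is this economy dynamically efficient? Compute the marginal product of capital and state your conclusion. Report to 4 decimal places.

The effective depreciation rate is n + g + δ = 0.006 + 0.024 + 0.108 = 0.138.
Steady-state k*: s·k^0.48 = 0.138·k gives k* = (0.23/0.138)^(1/0.52) ≈ 2.6707.
MPK = 0.48·2.6707^(-0.52) ≈ 0.2880.
MPK > n+g+δ = 0.138, so the economy is dynamically efficient (under-saving).

dynamically efficient; MPK ≈ 0.2880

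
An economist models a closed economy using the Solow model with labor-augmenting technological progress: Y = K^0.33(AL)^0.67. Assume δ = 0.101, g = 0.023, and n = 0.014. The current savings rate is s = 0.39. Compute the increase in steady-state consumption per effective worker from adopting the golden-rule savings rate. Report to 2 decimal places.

Break-even investment rate: n + g + δ = 0.014 + 0.023 + 0.101 = 0.138.
Current steady state (s = 0.39): k* = (0.39/0.138)^(1/0.67) ≈ 4.7142, y* = 4.7142^0.33 ≈ 1.6681, c* = (1−0.39)·1.6681 ≈ 1.0175.
Setting f'(k) = n+g+δ gives 0.33·k^(0.33−1) = 0.138, hence k_gold = (0.33/0.138)^(1/0.67) ≈ 3.6739.
y_gold = 3.6739^0.33 ≈ 1.5364, c_gold = y_gold − 0.138·k_gold ≈ 1.0294.
Gain: Δc = 1.0294 − 1.0175 ≈ 0.0118.

Δc ≈ 0.01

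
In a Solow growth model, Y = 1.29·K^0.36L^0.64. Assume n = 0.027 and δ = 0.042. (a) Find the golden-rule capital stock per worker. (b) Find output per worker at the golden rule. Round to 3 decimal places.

The effective depreciation rate is n + δ = 0.027 + 0.042 = 0.069.
Golden rule sets MPK = n+δ: 0.36·1.29·k^(0.36−1) = 0.069, so k_gold = (0.36·1.29/0.069)^(1/0.64) ≈ 19.6706.
y_gold = 1.29·19.6706^0.36 ≈ 3.7702.

(a) k_gold ≈ 19.671; (b) y_gold ≈ 3.770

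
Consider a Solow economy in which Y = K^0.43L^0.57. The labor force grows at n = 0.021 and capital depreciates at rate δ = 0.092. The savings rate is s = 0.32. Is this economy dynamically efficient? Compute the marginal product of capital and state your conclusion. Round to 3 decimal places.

dynamically efficient; MPK ≈ 0.152

The effective depreciation rate is n + δ = 0.021 + 0.092 = 0.113.
Steady-state k*: s·k^0.43 = 0.113·k gives k* = (0.32/0.113)^(1/0.57) ≈ 6.2102.
MPK = 0.43·6.2102^(-0.57) ≈ 0.1518.
MPK > n+δ = 0.113, so the economy is dynamically efficient (under-saving).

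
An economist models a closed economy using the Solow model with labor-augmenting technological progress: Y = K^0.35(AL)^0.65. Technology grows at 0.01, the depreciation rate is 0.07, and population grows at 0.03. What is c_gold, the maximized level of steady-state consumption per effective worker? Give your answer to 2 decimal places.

c_gold ≈ 1.21

n + g + δ = 0.03 + 0.01 + 0.07 = 0.11.
Maximizing c = f(k) − (n+g+δ)·k gives f'(k) = n+g+δ, i.e. 0.35·k^(0.35−1) = 0.11, so k_gold = (0.35/0.11)^(1/0.65) ≈ 5.9340.
y_gold = 5.9340^0.35 ≈ 1.8650.
c_gold = y_gold − (n+g+δ)·k_gold = 1.8650 − 0.11·5.9340 ≈ 1.2122.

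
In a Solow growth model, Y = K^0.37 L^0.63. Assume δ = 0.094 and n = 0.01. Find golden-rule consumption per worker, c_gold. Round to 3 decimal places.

n + δ = 0.01 + 0.094 = 0.104.
At the golden rule the marginal product of capital equals n+δ: 0.37·k^(0.37−1) = 0.104. Solving, k_gold = (0.37/0.104)^(1/0.63) ≈ 7.4967.
y_gold = 7.4967^0.37 ≈ 2.1072.
c_gold = y_gold − (n+δ)·k_gold = 2.1072 − 0.104·7.4967 ≈ 1.3275.

c_gold ≈ 1.328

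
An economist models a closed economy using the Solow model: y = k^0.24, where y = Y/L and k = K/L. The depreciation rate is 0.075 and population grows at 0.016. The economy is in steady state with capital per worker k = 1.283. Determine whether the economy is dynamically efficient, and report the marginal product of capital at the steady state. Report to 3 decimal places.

dynamically efficient; MPK ≈ 0.199

Capital per worker breaks even when investment replaces (n + δ)·k; here n + δ = 0.091.
MPK = 0.24·k^(0.24−1) = 0.24·1.283^(-0.76) ≈ 0.1986.
MPK > 0.091, so the economy is dynamically efficient (under-saving).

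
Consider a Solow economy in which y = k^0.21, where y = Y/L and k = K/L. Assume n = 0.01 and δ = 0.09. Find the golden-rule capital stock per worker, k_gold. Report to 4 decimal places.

k_gold ≈ 2.5578

The effective depreciation rate is n + δ = 0.01 + 0.09 = 0.1.
Golden rule sets MPK = n+δ: 0.21·k^(0.21−1) = 0.1, so k_gold = (0.21/0.1)^(1/0.79) ≈ 2.5578.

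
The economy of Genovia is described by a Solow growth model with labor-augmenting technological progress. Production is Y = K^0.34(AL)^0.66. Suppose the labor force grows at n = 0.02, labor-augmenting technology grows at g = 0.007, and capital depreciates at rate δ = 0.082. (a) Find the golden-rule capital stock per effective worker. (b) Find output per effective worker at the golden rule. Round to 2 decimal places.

Break-even investment rate: n + g + δ = 0.02 + 0.007 + 0.082 = 0.109.
Maximizing c = f(k) − (n+g+δ)·k gives f'(k) = n+g+δ, i.e. 0.34·k^(0.34−1) = 0.109, so k_gold = (0.34/0.109)^(1/0.66) ≈ 5.6049.
y_gold = 5.6049^0.34 ≈ 1.7969.

(a) k_gold ≈ 5.60; (b) y_gold ≈ 1.80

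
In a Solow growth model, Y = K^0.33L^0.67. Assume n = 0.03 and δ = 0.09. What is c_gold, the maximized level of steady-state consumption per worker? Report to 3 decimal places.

c_gold ≈ 1.103

n + δ = 0.03 + 0.09 = 0.12.
At the golden rule the marginal product of capital equals n+δ: 0.33·k^(0.33−1) = 0.12. Solving, k_gold = (0.33/0.12)^(1/0.67) ≈ 4.5261.
y_gold = 4.5261^0.33 ≈ 1.6458.
c_gold = y_gold − (n+δ)·k_gold = 1.6458 − 0.12·4.5261 ≈ 1.1027.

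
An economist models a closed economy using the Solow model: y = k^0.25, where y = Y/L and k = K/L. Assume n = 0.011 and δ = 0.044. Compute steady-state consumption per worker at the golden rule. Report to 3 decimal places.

c_gold ≈ 1.242

The effective depreciation rate is n + δ = 0.011 + 0.044 = 0.055.
Setting f'(k) = n+δ gives 0.25·k^(0.25−1) = 0.055, hence k_gold = (0.25/0.055)^(1/0.75) ≈ 7.5296.
y_gold = 7.5296^0.25 ≈ 1.6565.
c_gold = y_gold − (n+δ)·k_gold = 1.6565 − 0.055·7.5296 ≈ 1.2424.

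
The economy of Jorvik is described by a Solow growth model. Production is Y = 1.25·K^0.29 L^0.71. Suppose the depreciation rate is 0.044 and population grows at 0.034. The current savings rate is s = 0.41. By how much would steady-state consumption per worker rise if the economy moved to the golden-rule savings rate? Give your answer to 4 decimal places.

n + δ = 0.034 + 0.044 = 0.078.
Current steady state (s = 0.41): k* = (0.41·1.25/0.078)^(1/0.71) ≈ 14.1758, y* = 1.25·14.1758^0.29 ≈ 2.6969, c* = (1−0.41)·2.6969 ≈ 1.5911.
Setting f'(k) = n+δ gives 0.29·1.25·k^(0.29−1) = 0.078, hence k_gold = (0.29·1.25/0.078)^(1/0.71) ≈ 8.7044.
y_gold = 1.25·8.7044^0.29 ≈ 2.3412, c_gold = y_gold − 0.078·k_gold ≈ 1.6622.
Gain: Δc = 1.6622 − 1.5911 ≈ 0.0711.

Δc ≈ 0.0711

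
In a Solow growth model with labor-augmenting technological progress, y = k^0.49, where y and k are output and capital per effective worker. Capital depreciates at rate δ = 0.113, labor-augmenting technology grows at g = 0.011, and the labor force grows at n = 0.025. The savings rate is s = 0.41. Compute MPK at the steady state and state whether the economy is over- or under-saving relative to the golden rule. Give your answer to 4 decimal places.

under-saving; MPK ≈ 0.1781

Break-even investment rate: n + g + δ = 0.025 + 0.011 + 0.113 = 0.149.
Steady-state k*: s·k^0.49 = 0.149·k gives k* = (0.41/0.149)^(1/0.51) ≈ 7.2771.
MPK = 0.49·7.2771^(-0.51) ≈ 0.1781.
MPK > n+g+δ = 0.149, so the economy is dynamically efficient (under-saving).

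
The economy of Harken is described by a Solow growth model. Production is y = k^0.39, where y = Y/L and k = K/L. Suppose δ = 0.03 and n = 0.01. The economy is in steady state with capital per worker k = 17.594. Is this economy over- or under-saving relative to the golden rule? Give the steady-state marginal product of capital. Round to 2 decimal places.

under-saving; MPK ≈ 0.07

The effective depreciation rate is n + δ = 0.01 + 0.03 = 0.04.
MPK = 0.39·k^(0.39−1) = 0.39·17.594^(-0.61) ≈ 0.0678.
MPK > 0.04, so the economy is dynamically efficient (under-saving).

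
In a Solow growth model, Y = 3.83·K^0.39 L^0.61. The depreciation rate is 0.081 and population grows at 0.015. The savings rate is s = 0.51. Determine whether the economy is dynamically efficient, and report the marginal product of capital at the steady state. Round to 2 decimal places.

dynamically inefficient; MPK ≈ 0.07

n + δ = 0.015 + 0.081 = 0.096.
Steady-state k*: s·A·k^0.39 = 0.096·k gives k* = (0.51·3.83/0.096)^(1/0.61) ≈ 139.6620.
MPK = 0.39·3.83·139.6620^(-0.61) ≈ 0.0734.
MPK < n+δ = 0.096, so the economy is dynamically inefficient (over-saving).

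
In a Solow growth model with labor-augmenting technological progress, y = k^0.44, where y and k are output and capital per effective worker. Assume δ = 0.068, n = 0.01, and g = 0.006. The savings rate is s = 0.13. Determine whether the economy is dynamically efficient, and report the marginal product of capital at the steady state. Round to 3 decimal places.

Break-even investment rate: n + g + δ = 0.01 + 0.006 + 0.068 = 0.084.
Steady-state k*: s·k^0.44 = 0.084·k gives k* = (0.13/0.084)^(1/0.56) ≈ 2.1812.
MPK = 0.44·2.1812^(-0.56) ≈ 0.2843.
MPK > n+g+δ = 0.084, so the economy is dynamically efficient (under-saving).

dynamically efficient; MPK ≈ 0.284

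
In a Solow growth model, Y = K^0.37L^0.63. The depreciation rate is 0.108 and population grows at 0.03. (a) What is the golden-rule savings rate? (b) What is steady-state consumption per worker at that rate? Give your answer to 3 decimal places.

(a) s_gold = 0.370; (b) c_gold ≈ 1.124

The effective depreciation rate is n + δ = 0.03 + 0.108 = 0.138.
For Cobb-Douglas, s_gold equals capital's share: s_gold = 0.37.
Maximizing c = f(k) − (n+δ)·k gives f'(k) = n+δ, i.e. 0.37·k^(0.37−1) = 0.138, so k_gold = (0.37/0.138)^(1/0.63) ≈ 4.7849.
y_gold = 4.7849^0.37 ≈ 1.7847; c_gold = (1−0.37)·y_gold ≈ 1.1243.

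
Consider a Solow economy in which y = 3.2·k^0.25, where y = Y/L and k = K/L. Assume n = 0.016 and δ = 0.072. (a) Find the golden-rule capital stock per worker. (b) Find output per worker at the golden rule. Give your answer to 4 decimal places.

n + δ = 0.016 + 0.072 = 0.088.
Setting f'(k) = n+δ gives 0.25·3.2·k^(0.25−1) = 0.088, hence k_gold = (0.25·3.2/0.088)^(1/0.75) ≈ 18.9733.
y_gold = 3.2·18.9733^0.25 ≈ 6.6786.

(a) k_gold ≈ 18.9733; (b) y_gold ≈ 6.6786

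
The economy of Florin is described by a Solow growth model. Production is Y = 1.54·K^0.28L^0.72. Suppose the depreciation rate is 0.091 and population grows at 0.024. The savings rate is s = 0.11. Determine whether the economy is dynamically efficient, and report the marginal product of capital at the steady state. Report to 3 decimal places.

dynamically efficient; MPK ≈ 0.293

The effective depreciation rate is n + δ = 0.024 + 0.091 = 0.115.
Steady-state k*: s·A·k^0.28 = 0.115·k gives k* = (0.11·1.54/0.115)^(1/0.72) ≈ 1.7125.
MPK = 0.28·1.54·1.7125^(-0.72) ≈ 0.2927.
MPK > n+δ = 0.115, so the economy is dynamically efficient (under-saving).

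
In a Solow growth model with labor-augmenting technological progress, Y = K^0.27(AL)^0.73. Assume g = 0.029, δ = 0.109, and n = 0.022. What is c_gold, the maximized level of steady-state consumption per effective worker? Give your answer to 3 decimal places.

Break-even investment rate: n + g + δ = 0.022 + 0.029 + 0.109 = 0.16.
At the golden rule the marginal product of capital equals n+g+δ: 0.27·k^(0.27−1) = 0.16. Solving, k_gold = (0.27/0.16)^(1/0.73) ≈ 2.0478.
y_gold = 2.0478^0.27 ≈ 1.2135.
c_gold = y_gold − (n+g+δ)·k_gold = 1.2135 − 0.16·2.0478 ≈ 0.8859.

c_gold ≈ 0.886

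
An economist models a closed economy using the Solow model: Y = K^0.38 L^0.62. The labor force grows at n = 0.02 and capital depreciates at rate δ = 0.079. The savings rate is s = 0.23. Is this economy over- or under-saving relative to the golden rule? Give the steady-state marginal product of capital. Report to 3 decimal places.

n + δ = 0.02 + 0.079 = 0.099.
Steady-state k*: s·k^0.38 = 0.099·k gives k* = (0.23/0.099)^(1/0.62) ≈ 3.8947.
MPK = 0.38·3.8947^(-0.62) ≈ 0.1636.
MPK > n+δ = 0.099, so the economy is dynamically efficient (under-saving).

under-saving; MPK ≈ 0.164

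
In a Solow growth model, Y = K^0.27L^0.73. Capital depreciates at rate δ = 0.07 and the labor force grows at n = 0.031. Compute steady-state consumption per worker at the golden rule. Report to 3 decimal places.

c_gold ≈ 1.050

n + δ = 0.031 + 0.07 = 0.101.
Golden rule sets MPK = n+δ: 0.27·k^(0.27−1) = 0.101, so k_gold = (0.27/0.101)^(1/0.73) ≈ 3.8458.
y_gold = 3.8458^0.27 ≈ 1.4386.
c_gold = y_gold − (n+δ)·k_gold = 1.4386 − 0.101·3.8458 ≈ 1.0502.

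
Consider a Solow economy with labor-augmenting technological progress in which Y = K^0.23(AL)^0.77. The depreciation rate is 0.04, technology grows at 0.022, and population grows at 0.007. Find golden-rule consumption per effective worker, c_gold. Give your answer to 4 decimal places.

Capital per effective worker breaks even when investment replaces (n + g + δ)·k; here n + g + δ = 0.069.
At the golden rule the marginal product of capital equals n+g+δ: 0.23·k^(0.23−1) = 0.069. Solving, k_gold = (0.23/0.069)^(1/0.77) ≈ 4.7760.
y_gold = 4.7760^0.23 ≈ 1.4328.
c_gold = y_gold − (n+g+δ)·k_gold = 1.4328 − 0.069·4.7760 ≈ 1.1033.

c_gold ≈ 1.1033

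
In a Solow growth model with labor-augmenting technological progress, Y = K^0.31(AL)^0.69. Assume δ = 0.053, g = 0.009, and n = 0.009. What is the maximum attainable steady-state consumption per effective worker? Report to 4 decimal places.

c_gold ≈ 1.3379

Capital per effective worker breaks even when investment replaces (n + g + δ)·k; here n + g + δ = 0.071.
At the golden rule the marginal product of capital equals n+g+δ: 0.31·k^(0.31−1) = 0.071. Solving, k_gold = (0.31/0.071)^(1/0.69) ≈ 8.4662.
y_gold = 8.4662^0.31 ≈ 1.9390.
c_gold = y_gold − (n+g+δ)·k_gold = 1.9390 − 0.071·8.4662 ≈ 1.3379.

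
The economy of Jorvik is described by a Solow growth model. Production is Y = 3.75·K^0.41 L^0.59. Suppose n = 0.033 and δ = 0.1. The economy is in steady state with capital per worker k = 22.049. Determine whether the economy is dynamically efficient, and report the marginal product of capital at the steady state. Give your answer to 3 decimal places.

dynamically efficient; MPK ≈ 0.248

n + δ = 0.033 + 0.1 = 0.133.
MPK = 0.41·3.75·k^(0.41−1) = 0.41·3.75·22.049^(-0.59) ≈ 0.2479.
MPK > 0.133, so the economy is dynamically efficient (under-saving).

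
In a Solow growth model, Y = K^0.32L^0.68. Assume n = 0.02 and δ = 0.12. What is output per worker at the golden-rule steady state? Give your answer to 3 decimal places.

y_gold ≈ 1.476

n + δ = 0.02 + 0.12 = 0.14.
Setting f'(k) = n+δ gives 0.32·k^(0.32−1) = 0.14, hence k_gold = (0.32/0.14)^(1/0.68) ≈ 3.3727.
Output: y_gold = k_gold^0.32 = 3.3727^0.32 ≈ 1.4755.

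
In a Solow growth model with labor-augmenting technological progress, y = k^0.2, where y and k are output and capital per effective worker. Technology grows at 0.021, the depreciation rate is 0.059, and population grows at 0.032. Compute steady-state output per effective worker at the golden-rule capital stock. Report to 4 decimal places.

n + g + δ = 0.032 + 0.021 + 0.059 = 0.112.
Setting f'(k) = n+g+δ gives 0.2·k^(0.2−1) = 0.112, hence k_gold = (0.2/0.112)^(1/0.8) ≈ 2.0643.
Output: y_gold = k_gold^0.2 = 2.0643^0.2 ≈ 1.1560.

y_gold ≈ 1.1560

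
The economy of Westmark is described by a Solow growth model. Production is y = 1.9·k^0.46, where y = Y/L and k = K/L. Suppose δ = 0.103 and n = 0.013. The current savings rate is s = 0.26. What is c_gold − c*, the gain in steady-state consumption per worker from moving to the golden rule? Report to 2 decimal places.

Δc ≈ 0.90

Capital per worker breaks even when investment replaces (n + δ)·k; here n + δ = 0.116.
Current steady state (s = 0.26): k* = (0.26·1.9/0.116)^(1/0.54) ≈ 14.6323, y* = 1.9·14.6323^0.46 ≈ 6.5283, c* = (1−0.26)·6.5283 ≈ 4.8309.
Golden rule sets MPK = n+δ: 0.46·1.9·k^(0.46−1) = 0.116, so k_gold = (0.46·1.9/0.116)^(1/0.54) ≈ 42.0894.
y_gold = 1.9·42.0894^0.46 ≈ 10.6139, c_gold = y_gold − 0.116·k_gold ≈ 5.7315.
Gain: Δc = 5.7315 − 4.8309 ≈ 0.9006.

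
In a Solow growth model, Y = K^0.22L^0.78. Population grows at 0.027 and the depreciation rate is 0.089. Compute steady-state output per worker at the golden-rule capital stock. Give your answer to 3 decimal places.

Break-even investment rate: n + δ = 0.027 + 0.089 = 0.116.
At the golden rule the marginal product of capital equals n+δ: 0.22·k^(0.22−1) = 0.116. Solving, k_gold = (0.22/0.116)^(1/0.78) ≈ 2.2718.
Output: y_gold = k_gold^0.22 = 2.2718^0.22 ≈ 1.1978.

y_gold ≈ 1.198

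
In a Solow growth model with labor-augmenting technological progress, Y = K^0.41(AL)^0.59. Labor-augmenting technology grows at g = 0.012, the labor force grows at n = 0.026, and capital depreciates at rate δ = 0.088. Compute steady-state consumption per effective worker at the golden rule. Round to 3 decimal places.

c_gold ≈ 1.339

Capital per effective worker breaks even when investment replaces (n + g + δ)·k; here n + g + δ = 0.126.
Golden rule sets MPK = n+g+δ: 0.41·k^(0.41−1) = 0.126, so k_gold = (0.41/0.126)^(1/0.59) ≈ 7.3875.
y_gold = 7.3875^0.41 ≈ 2.2703.
c_gold = y_gold − (n+g+δ)·k_gold = 2.2703 − 0.126·7.3875 ≈ 1.3395.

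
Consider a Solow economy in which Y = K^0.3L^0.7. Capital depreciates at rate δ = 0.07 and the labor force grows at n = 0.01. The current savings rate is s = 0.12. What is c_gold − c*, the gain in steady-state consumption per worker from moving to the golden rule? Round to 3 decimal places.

The effective depreciation rate is n + δ = 0.01 + 0.07 = 0.08.
Current steady state (s = 0.12): k* = (0.12/0.08)^(1/0.7) ≈ 1.7847, y* = 1.7847^0.3 ≈ 1.1898, c* = (1−0.12)·1.1898 ≈ 1.0470.
Golden rule sets MPK = n+δ: 0.3·k^(0.3−1) = 0.08, so k_gold = (0.3/0.08)^(1/0.7) ≈ 6.6076.
y_gold = 6.6076^0.3 ≈ 1.7620, c_gold = y_gold − 0.08·k_gold ≈ 1.2334.
Gain: Δc = 1.2334 − 1.0470 ≈ 0.1864.

Δc ≈ 0.186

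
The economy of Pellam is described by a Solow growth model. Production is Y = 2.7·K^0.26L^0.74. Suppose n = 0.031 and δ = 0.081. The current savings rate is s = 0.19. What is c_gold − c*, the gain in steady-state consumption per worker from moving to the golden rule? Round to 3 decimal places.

Δc ≈ 0.075

Capital per worker breaks even when investment replaces (n + δ)·k; here n + δ = 0.112.
Current steady state (s = 0.19): k* = (0.19·2.7/0.112)^(1/0.74) ≈ 7.8182, y* = 2.7·7.8182^0.26 ≈ 4.6086, c* = (1−0.19)·4.6086 ≈ 3.7330.
Setting f'(k) = n+δ gives 0.26·2.7·k^(0.26−1) = 0.112, hence k_gold = (0.26·2.7/0.112)^(1/0.74) ≈ 11.9450.
y_gold = 2.7·11.9450^0.26 ≈ 5.1456, c_gold = y_gold − 0.112·k_gold ≈ 3.8077.
Gain: Δc = 3.8077 − 3.7330 ≈ 0.0747.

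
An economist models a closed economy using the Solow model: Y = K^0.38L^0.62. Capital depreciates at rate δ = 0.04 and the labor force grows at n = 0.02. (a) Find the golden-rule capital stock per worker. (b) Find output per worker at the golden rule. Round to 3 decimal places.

The effective depreciation rate is n + δ = 0.02 + 0.04 = 0.06.
Setting f'(k) = n+δ gives 0.38·k^(0.38−1) = 0.06, hence k_gold = (0.38/0.06)^(1/0.62) ≈ 19.6316.
y_gold = 19.6316^0.38 ≈ 3.0997.

(a) k_gold ≈ 19.632; (b) y_gold ≈ 3.100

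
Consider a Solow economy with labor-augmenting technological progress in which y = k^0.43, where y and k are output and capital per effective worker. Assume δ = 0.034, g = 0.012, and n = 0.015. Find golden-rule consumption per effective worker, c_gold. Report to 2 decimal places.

Capital per effective worker breaks even when investment replaces (n + g + δ)·k; here n + g + δ = 0.061.
Golden rule sets MPK = n+g+δ: 0.43·k^(0.43−1) = 0.061, so k_gold = (0.43/0.061)^(1/0.57) ≈ 30.7583.
y_gold = 30.7583^0.43 ≈ 4.3634.
c_gold = y_gold − (n+g+δ)·k_gold = 4.3634 − 0.061·30.7583 ≈ 2.4871.

c_gold ≈ 2.49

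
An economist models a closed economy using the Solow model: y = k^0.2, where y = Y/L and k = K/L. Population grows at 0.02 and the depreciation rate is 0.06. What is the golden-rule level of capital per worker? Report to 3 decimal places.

k_gold ≈ 3.144

n + δ = 0.02 + 0.06 = 0.08.
Setting f'(k) = n+δ gives 0.2·k^(0.2−1) = 0.08, hence k_gold = (0.2/0.08)^(1/0.8) ≈ 3.1436.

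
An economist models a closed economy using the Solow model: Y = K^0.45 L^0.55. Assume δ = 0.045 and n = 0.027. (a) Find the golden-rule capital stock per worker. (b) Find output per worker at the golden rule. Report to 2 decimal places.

Break-even investment rate: n + δ = 0.027 + 0.045 = 0.072.
Golden rule sets MPK = n+δ: 0.45·k^(0.45−1) = 0.072, so k_gold = (0.45/0.072)^(1/0.55) ≈ 27.9933.
y_gold = 27.9933^0.45 ≈ 4.4789.

(a) k_gold ≈ 27.99; (b) y_gold ≈ 4.48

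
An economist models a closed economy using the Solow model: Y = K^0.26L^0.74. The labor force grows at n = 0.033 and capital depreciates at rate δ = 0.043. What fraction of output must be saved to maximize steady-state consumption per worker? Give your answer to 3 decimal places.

s_gold = 0.260

The effective depreciation rate is n + δ = 0.033 + 0.043 = 0.076.
At the golden rule MPK = n+δ, and in any Cobb-Douglas steady state s = (n+δ)·k/y = MPK·k/y = capital's share 0.26.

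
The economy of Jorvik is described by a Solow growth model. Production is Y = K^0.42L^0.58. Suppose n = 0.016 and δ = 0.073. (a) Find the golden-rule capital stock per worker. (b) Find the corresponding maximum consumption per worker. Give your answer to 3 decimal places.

(a) k_gold ≈ 14.515; (b) c_gold ≈ 1.784

Capital per worker breaks even when investment replaces (n + δ)·k; here n + δ = 0.089.
Golden rule sets MPK = n+δ: 0.42·k^(0.42−1) = 0.089, so k_gold = (0.42/0.089)^(1/0.58) ≈ 14.5153.
y_gold = 14.5153^0.42 ≈ 3.0759; c_gold = y_gold − 0.089·k_gold ≈ 1.7840.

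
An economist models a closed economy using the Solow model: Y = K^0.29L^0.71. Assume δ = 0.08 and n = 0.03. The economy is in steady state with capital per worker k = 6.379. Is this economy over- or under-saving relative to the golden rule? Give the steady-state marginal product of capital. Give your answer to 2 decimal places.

over-saving; MPK ≈ 0.08

Break-even investment rate: n + δ = 0.03 + 0.08 = 0.11.
MPK = 0.29·k^(0.29−1) = 0.29·6.379^(-0.71) ≈ 0.0778.
MPK < 0.11, so the economy is dynamically inefficient (over-saving).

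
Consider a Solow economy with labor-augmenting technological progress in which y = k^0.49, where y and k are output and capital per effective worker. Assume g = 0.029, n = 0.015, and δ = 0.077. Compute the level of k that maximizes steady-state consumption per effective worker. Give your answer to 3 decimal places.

k_gold ≈ 15.524

Break-even investment rate: n + g + δ = 0.015 + 0.029 + 0.077 = 0.121.
Maximizing c = f(k) − (n+g+δ)·k gives f'(k) = n+g+δ, i.e. 0.49·k^(0.49−1) = 0.121, so k_gold = (0.49/0.121)^(1/0.51) ≈ 15.5239.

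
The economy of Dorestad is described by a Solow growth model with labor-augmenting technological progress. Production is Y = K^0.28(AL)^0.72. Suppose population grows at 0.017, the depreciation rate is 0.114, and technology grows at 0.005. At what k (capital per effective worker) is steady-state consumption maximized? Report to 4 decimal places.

n + g + δ = 0.017 + 0.005 + 0.114 = 0.136.
Maximizing c = f(k) − (n+g+δ)·k gives f'(k) = n+g+δ, i.e. 0.28·k^(0.28−1) = 0.136, so k_gold = (0.28/0.136)^(1/0.72) ≈ 2.7264.

k_gold ≈ 2.7264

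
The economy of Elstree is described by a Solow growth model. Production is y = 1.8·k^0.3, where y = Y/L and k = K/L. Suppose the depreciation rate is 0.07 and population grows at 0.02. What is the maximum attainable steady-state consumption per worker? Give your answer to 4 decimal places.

The effective depreciation rate is n + δ = 0.02 + 0.07 = 0.09.
Setting f'(k) = n+δ gives 0.3·1.8·k^(0.3−1) = 0.09, hence k_gold = (0.3·1.8/0.09)^(1/0.7) ≈ 12.9314.
y_gold = 1.8·12.9314^0.3 ≈ 3.8794.
c_gold = y_gold − (n+δ)·k_gold = 3.8794 − 0.09·12.9314 ≈ 2.7156.

c_gold ≈ 2.7156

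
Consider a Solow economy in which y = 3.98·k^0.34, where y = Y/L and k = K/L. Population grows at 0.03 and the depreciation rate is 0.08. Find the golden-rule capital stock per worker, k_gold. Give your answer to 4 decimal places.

Capital per worker breaks even when investment replaces (n + δ)·k; here n + δ = 0.11.
At the golden rule the marginal product of capital equals n+δ: 0.34·3.98·k^(0.34−1) = 0.11. Solving, k_gold = (0.34·3.98/0.11)^(1/0.66) ≈ 44.8197.

k_gold ≈ 44.8197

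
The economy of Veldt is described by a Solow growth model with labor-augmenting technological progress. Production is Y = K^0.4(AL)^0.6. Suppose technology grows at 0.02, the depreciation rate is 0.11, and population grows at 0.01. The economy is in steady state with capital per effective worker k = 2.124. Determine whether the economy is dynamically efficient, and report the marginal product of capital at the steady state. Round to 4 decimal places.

dynamically efficient; MPK ≈ 0.2545

Break-even investment rate: n + g + δ = 0.01 + 0.02 + 0.11 = 0.14.
MPK = 0.4·k^(0.4−1) = 0.4·2.124^(-0.6) ≈ 0.2545.
MPK > 0.14, so the economy is dynamically efficient (under-saving).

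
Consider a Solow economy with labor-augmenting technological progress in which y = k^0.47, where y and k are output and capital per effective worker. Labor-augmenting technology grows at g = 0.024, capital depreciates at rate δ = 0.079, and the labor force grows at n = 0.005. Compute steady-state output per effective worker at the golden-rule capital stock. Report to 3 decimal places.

n + g + δ = 0.005 + 0.024 + 0.079 = 0.108.
Setting f'(k) = n+g+δ gives 0.47·k^(0.47−1) = 0.108, hence k_gold = (0.47/0.108)^(1/0.53) ≈ 16.0341.
Output: y_gold = k_gold^0.47 = 16.0341^0.47 ≈ 3.6844.

y_gold ≈ 3.684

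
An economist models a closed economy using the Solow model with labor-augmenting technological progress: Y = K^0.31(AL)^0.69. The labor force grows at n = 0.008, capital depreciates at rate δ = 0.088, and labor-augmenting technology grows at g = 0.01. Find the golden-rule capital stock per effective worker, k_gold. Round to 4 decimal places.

n + g + δ = 0.008 + 0.01 + 0.088 = 0.106.
Setting f'(k) = n+g+δ gives 0.31·k^(0.31−1) = 0.106, hence k_gold = (0.31/0.106)^(1/0.69) ≈ 4.7363.

k_gold ≈ 4.7363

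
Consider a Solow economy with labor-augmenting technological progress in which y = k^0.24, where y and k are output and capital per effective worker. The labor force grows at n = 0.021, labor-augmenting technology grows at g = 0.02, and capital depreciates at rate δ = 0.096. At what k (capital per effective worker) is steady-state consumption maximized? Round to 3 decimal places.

k_gold ≈ 2.091

n + g + δ = 0.021 + 0.02 + 0.096 = 0.137.
Setting f'(k) = n+g+δ gives 0.24·k^(0.24−1) = 0.137, hence k_gold = (0.24/0.137)^(1/0.76) ≈ 2.0911.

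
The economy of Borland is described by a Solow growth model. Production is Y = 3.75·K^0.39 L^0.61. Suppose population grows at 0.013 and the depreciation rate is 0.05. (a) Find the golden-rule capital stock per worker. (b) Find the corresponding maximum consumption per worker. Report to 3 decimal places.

Break-even investment rate: n + δ = 0.013 + 0.05 = 0.063.
Setting f'(k) = n+δ gives 0.39·3.75·k^(0.39−1) = 0.063, hence k_gold = (0.39·3.75/0.063)^(1/0.61) ≈ 173.3577.
y_gold = 3.75·173.3577^0.39 ≈ 28.0039; c_gold = y_gold − 0.063·k_gold ≈ 17.0824.

(a) k_gold ≈ 173.358; (b) c_gold ≈ 17.082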